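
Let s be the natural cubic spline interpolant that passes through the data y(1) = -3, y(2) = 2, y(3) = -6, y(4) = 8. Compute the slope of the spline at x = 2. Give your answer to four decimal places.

-4.8667

Let M_i = s''(x_i). Step sizes h_i = 1, 1, 1; slopes of the chords Δ_i = (y_(i+1) - y_i)/h_i = 5, -8, 14.
  1·M_0 + 4·M_1 + 1·M_2 = 6(Δ_1 - Δ_0) = -78
  1·M_1 + 4·M_2 + 1·M_3 = 6(Δ_2 - Δ_1) = 132
Natural end conditions: M_0 = M_3 = 0.
Solving: M_0 = 0, M_1 = -148/5, M_2 = 202/5, M_3 = 0.
On [2, 3], s'(x) = b_1 + 2c_1·(x - 2) + 3d_1·(x - 2)² with b_1 = Δ_1 - h_1(2M_1 + M_2)/6 = -73/15, c_1 = M_1/2 = -74/5, d_1 = (M_2 - M_1)/(6h_1) = 35/3. So s'(2) = -73/15.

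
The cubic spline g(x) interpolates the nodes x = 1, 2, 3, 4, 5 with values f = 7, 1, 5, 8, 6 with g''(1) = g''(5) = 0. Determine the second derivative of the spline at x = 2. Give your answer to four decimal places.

Let M_i = g''(x_i). Step sizes h_i = 1, 1, 1, 1; slopes of the chords Δ_i = (y_(i+1) - y_i)/h_i = -6, 4, 3, -2.
  1·M_0 + 4·M_1 + 1·M_2 = 6(Δ_1 - Δ_0) = 60
  1·M_1 + 4·M_2 + 1·M_3 = 6(Δ_2 - Δ_1) = -6
  1·M_2 + 4·M_3 + 1·M_4 = 6(Δ_3 - Δ_2) = -30
Natural end conditions: M_0 = M_4 = 0.
Hence M_0 = 0, M_1 = 447/28, M_2 = -27/7, M_3 = -183/28, M_4 = 0.

15.9643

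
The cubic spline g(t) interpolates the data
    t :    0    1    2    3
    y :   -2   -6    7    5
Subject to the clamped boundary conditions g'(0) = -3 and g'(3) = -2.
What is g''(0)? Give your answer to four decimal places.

Write m_i for g''(x_i). With h_i = 1, 1, 1 and divided differences Δ_i = -4, 13, -2, the continuity of g' gives the tridiagonal system
  1·m_0 + 4·m_1 + 1·m_2 = 6(Δ_1 - Δ_0) = 102
  1·m_1 + 4·m_2 + 1·m_3 = 6(Δ_2 - Δ_1) = -90
Clamped end conditions give two more equations: 2h_0·m_0 + h_0·m_1 = 6(Δ_0 - g'(0)) = -6 and h_2·m_2 + 2h_2·m_3 = 6(g'(3) - Δ_2) = 0.
Hence m_0 = -70/3, m_1 = 122/3, m_2 = -112/3, m_3 = 56/3.

-23.3333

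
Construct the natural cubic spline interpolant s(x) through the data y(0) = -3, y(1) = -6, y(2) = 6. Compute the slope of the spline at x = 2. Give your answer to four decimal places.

15.7500

Let m_i = s''(x_i). Step sizes h_i = 1, 1; slopes of the chords Δ_i = (y_(i+1) - y_i)/h_i = -3, 12.
  1·m_0 + 4·m_1 + 1·m_2 = 6(Δ_1 - Δ_0) = 90
Natural end conditions: m_0 = m_2 = 0.
Hence m_0 = 0, m_1 = 45/2, m_2 = 0.
On [1, 2], s'(x) = b_1 + 2c_1·(x - 1) + 3d_1·(x - 1)² with b_1 = Δ_1 - h_1(2m_1 + m_2)/6 = 9/2, c_1 = m_1/2 = 45/4, d_1 = (m_2 - m_1)/(6h_1) = -15/4. So s'(2) = 63/4.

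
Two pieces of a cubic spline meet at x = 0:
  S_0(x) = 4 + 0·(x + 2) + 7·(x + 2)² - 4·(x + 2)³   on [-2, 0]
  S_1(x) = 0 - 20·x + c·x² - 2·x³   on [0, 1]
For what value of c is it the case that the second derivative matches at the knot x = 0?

-17

S_0''(x) = 14 - 24·(x + 2), so S_0''(0) = -34. On the right, S_1''(0) = 2c, so c = -17.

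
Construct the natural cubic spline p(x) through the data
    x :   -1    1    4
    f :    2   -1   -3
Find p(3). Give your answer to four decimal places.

Let M_i = p''(x_i). Step sizes h_i = 2, 3; slopes of the chords Δ_i = (y_(i+1) - y_i)/h_i = -3/2, -2/3.
  2·M_0 + 10·M_1 + 3·M_2 = 6(Δ_1 - Δ_0) = 5
Natural end conditions: M_0 = M_2 = 0.
Hence M_0 = 0, M_1 = 1/2, M_2 = 0.
On [1, 4], p(x) = -1 - 7/6·(x - 1) + 1/4·(x - 1)² - 1/36·(x - 1)³.
With (x - 1) = 2: p(3) = -23/9.

-2.5556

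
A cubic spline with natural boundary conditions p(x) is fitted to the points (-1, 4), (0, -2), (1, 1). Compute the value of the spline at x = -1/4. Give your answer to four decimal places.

Put σ_i = p'' at the i-th knot. Here h = (1, 1) and Δ = (-6, 3), so the interior equations h_(i-1)·σ_(i-1) + 2(h_(i-1)+h_i)·σ_i + h_i·σ_(i+1) = 6(Δ_i − Δ_(i-1)) read
  1·σ_0 + 4·σ_1 + 1·σ_2 = 6(Δ_1 - Δ_0) = 54
Natural end conditions: σ_0 = σ_2 = 0.
Solving the tridiagonal system: σ_0 = 0, σ_1 = 27/2, σ_2 = 0.
On [-1, 0], p(x) = 4 - 33/4·(x + 1) + 0·(x + 1)² + 9/4·(x + 1)³.
With (x + 1) = 3/4: p(-1/4) = -317/256.

-1.2383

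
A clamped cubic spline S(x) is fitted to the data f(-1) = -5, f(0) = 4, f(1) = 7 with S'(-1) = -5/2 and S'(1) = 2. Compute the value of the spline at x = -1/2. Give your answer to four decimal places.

-1.9531

Put M_i = S'' at the i-th knot. Here h = (1, 1) and Δ = (9, 3), so the interior equations h_(i-1)·M_(i-1) + 2(h_(i-1)+h_i)·M_i + h_i·M_(i+1) = 6(Δ_i − Δ_(i-1)) read
  1·M_0 + 4·M_1 + 1·M_2 = 6(Δ_1 - Δ_0) = -36
Clamped end conditions give two more equations: 2h_0·M_0 + h_0·M_1 = 6(Δ_0 - S'(-1)) = 69 and h_1·M_1 + 2h_1·M_2 = 6(S'(1) - Δ_1) = -6.
Hence M_0 = 183/4, M_1 = -45/2, M_2 = 33/4.
On [-1, 0], S(x) = -5 - 5/2·(x + 1) + 183/8·(x + 1)² - 91/8·(x + 1)³.
With (x + 1) = 1/2: S(-1/2) = -125/64.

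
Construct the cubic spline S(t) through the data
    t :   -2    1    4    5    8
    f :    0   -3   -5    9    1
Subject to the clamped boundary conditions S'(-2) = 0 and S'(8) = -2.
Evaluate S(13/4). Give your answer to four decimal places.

Let M_i = S''(x_i). Step sizes h_i = 3, 3, 1, 3; slopes of the chords Δ_i = (y_(i+1) - y_i)/h_i = -1, -2/3, 14, -8/3.
  3·M_0 + 12·M_1 + 3·M_2 = 6(Δ_1 - Δ_0) = 2
  3·M_1 + 8·M_2 + 1·M_3 = 6(Δ_2 - Δ_1) = 88
  1·M_2 + 8·M_3 + 3·M_4 = 6(Δ_3 - Δ_2) = -100
Clamped end conditions give two more equations: 2h_0·M_0 + h_0·M_1 = 6(Δ_0 - S'(-2)) = -6 and h_3·M_3 + 2h_3·M_4 = 6(S'(8) - Δ_3) = 4.
Solving: M_0 = 271/318, M_1 = -589/159, M_2 = 1551/106, M_3 = -951/53, M_4 = 3065/318.
On [1, 4], S(t) = -3 - 907/212·(t - 1) - 589/318·(t - 1)² + 5831/5724·(t - 1)³.
With (t - 1) = 9/4: S(13/4) = -141099/13568.

-10.3994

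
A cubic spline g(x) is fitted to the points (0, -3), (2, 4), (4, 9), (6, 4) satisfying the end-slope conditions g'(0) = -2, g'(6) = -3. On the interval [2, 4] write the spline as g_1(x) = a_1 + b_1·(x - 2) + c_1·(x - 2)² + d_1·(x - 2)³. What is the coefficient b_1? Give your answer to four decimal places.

5.1333

Write M_i for g''(x_i). With h_i = 2, 2, 2 and divided differences Δ_i = 7/2, 5/2, -5/2, the continuity of g' gives the tridiagonal system
  2·M_0 + 8·M_1 + 2·M_2 = 6(Δ_1 - Δ_0) = -6
  2·M_1 + 8·M_2 + 2·M_3 = 6(Δ_2 - Δ_1) = -30
Clamped end conditions give two more equations: 2h_0·M_0 + h_0·M_1 = 6(Δ_0 - g'(0)) = 33 and h_2·M_2 + 2h_2·M_3 = 6(g'(6) - Δ_2) = -3.
Solving the tridiagonal system: M_0 = 281/30, M_1 = -67/30, M_2 = -103/30, M_3 = 29/30.
On [2, 4], with g_1(x) = a_1 + b_1·(x - 2) + c_1·(x - 2)² + d_1·(x - 2)³: c_1 = M_1/2 = -67/60, d_1 = (M_2 - M_1)/(6h_1) = -1/10, b_1 = Δ_1 - h_1(2M_1 + M_2)/6 = 77/15.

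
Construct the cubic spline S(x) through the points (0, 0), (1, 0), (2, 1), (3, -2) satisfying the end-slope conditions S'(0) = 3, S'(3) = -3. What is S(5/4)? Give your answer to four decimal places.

With M_i denoting the second derivative at x_i, h_i = 1, 1, 1, and Δ_i = (y_(i+1) − y_i)/h_i = 0, 1, -3:
  1·M_0 + 4·M_1 + 1·M_2 = 6(Δ_1 - Δ_0) = 6
  1·M_1 + 4·M_2 + 1·M_3 = 6(Δ_2 - Δ_1) = -24
Clamped end conditions give two more equations: 2h_0·M_0 + h_0·M_1 = 6(Δ_0 - S'(0)) = -18 and h_2·M_2 + 2h_2·M_3 = 6(S'(3) - Δ_2) = 0.
Forward elimination and back-substitution give M_0 = -62/5, M_1 = 34/5, M_2 = -44/5, M_3 = 22/5.
On [1, 2], S(x) = 0 + 1/5·(x - 1) + 17/5·(x - 1)² - 13/5·(x - 1)³.
With (x - 1) = 1/4: S(5/4) = 71/320.

0.2219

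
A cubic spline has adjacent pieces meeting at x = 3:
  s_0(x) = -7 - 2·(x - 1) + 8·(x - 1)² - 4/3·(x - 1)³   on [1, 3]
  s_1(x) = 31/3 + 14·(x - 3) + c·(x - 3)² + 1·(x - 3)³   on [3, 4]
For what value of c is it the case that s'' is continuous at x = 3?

s_0''(x) = 16 - 8·(x - 1), so s_0''(3) = 0. On the right, s_1''(3) = 2c, so c = 0.

0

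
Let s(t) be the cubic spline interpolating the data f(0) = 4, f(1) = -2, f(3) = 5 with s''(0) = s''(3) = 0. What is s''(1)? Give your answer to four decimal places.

9.5000

Write M_i for s''(x_i). With h_i = 1, 2 and divided differences Δ_i = -6, 7/2, the continuity of s' gives the tridiagonal system
  1·M_0 + 6·M_1 + 2·M_2 = 6(Δ_1 - Δ_0) = 57
Natural end conditions: M_0 = M_2 = 0.
Solving the tridiagonal system: M_0 = 0, M_1 = 19/2, M_2 = 0.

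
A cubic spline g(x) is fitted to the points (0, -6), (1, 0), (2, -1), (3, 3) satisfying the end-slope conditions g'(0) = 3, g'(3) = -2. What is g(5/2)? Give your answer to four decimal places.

Write M_i for g''(x_i). With h_i = 1, 1, 1 and divided differences Δ_i = 6, -1, 4, the continuity of g' gives the tridiagonal system
  1·M_0 + 4·M_1 + 1·M_2 = 6(Δ_1 - Δ_0) = -42
  1·M_1 + 4·M_2 + 1·M_3 = 6(Δ_2 - Δ_1) = 30
Clamped end conditions give two more equations: 2h_0·M_0 + h_0·M_1 = 6(Δ_0 - g'(0)) = 18 and h_2·M_2 + 2h_2·M_3 = 6(g'(3) - Δ_2) = -36.
Forward elimination and back-substitution give M_0 = 286/15, M_1 = -302/15, M_2 = 292/15, M_3 = -416/15.
On [2, 3], g(x) = -1 + 32/15·(x - 2) + 146/15·(x - 2)² - 118/15·(x - 2)³.
With (x - 2) = 1/2: g(5/2) = 91/60.

1.5167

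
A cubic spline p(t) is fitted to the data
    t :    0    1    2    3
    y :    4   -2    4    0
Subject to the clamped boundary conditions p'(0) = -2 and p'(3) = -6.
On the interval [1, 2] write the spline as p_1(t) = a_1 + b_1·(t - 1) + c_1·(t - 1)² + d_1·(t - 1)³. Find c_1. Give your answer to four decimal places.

15.4667

Let M_i = p''(x_i). Step sizes h_i = 1, 1, 1; slopes of the chords Δ_i = (y_(i+1) - y_i)/h_i = -6, 6, -4.
  1·M_0 + 4·M_1 + 1·M_2 = 6(Δ_1 - Δ_0) = 72
  1·M_1 + 4·M_2 + 1·M_3 = 6(Δ_2 - Δ_1) = -60
Clamped end conditions give two more equations: 2h_0·M_0 + h_0·M_1 = 6(Δ_0 - p'(0)) = -24 and h_2·M_2 + 2h_2·M_3 = 6(p'(3) - Δ_2) = -12.
Solving: M_0 = -412/15, M_1 = 464/15, M_2 = -364/15, M_3 = 92/15.
On [1, 2], with p_1(t) = a_1 + b_1·(t - 1) + c_1·(t - 1)² + d_1·(t - 1)³: c_1 = M_1/2 = 232/15, d_1 = (M_2 - M_1)/(6h_1) = -46/5, b_1 = Δ_1 - h_1(2M_1 + M_2)/6 = -4/15.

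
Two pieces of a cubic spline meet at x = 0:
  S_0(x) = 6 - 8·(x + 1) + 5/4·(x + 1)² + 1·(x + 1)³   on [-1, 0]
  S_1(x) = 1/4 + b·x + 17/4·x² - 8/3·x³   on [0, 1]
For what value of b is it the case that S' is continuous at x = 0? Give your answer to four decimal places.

-2.5000

S_0'(x) = -8 + 5/2·(x + 1) + 3·(x + 1)², so S_0'(0) = -5/2. On the right, S_1'(0) = b, so b = -5/2.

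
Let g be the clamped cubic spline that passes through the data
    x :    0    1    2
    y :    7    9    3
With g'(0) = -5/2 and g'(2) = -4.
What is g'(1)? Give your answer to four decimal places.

With σ_i denoting the second derivative at x_i, h_i = 1, 1, and Δ_i = (y_(i+1) − y_i)/h_i = 2, -6:
  1·σ_0 + 4·σ_1 + 1·σ_2 = 6(Δ_1 - Δ_0) = -48
Clamped end conditions give two more equations: 2h_0·σ_0 + h_0·σ_1 = 6(Δ_0 - g'(0)) = 27 and h_1·σ_1 + 2h_1·σ_2 = 6(g'(2) - Δ_1) = 12.
Solving: σ_0 = 99/4, σ_1 = -45/2, σ_2 = 69/4.
On [1, 2], g'(x) = b_1 + 2c_1·(x - 1) + 3d_1·(x - 1)² with b_1 = Δ_1 - h_1(2σ_1 + σ_2)/6 = -11/8, c_1 = σ_1/2 = -45/4, d_1 = (σ_2 - σ_1)/(6h_1) = 53/8. So g'(1) = -11/8.

-1.3750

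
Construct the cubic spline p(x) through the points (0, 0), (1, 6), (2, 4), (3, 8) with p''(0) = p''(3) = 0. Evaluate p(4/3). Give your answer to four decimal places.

Write M_i for p''(x_i). With h_i = 1, 1, 1 and divided differences Δ_i = 6, -2, 4, the continuity of p' gives the tridiagonal system
  1·M_0 + 4·M_1 + 1·M_2 = 6(Δ_1 - Δ_0) = -48
  1·M_1 + 4·M_2 + 1·M_3 = 6(Δ_2 - Δ_1) = 36
Natural end conditions: M_0 = M_3 = 0.
Forward elimination and back-substitution give M_0 = 0, M_1 = -76/5, M_2 = 64/5, M_3 = 0.
On [1, 2], p(x) = 6 + 14/15·(x - 1) - 38/5·(x - 1)² + 14/3·(x - 1)³.
With (x - 1) = 1/3: p(4/3) = 2284/405.

5.6395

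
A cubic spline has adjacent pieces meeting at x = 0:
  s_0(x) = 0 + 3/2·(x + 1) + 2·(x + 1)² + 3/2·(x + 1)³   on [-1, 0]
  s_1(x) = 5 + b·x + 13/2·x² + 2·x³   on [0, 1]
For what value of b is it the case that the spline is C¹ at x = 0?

s_0'(x) = 3/2 + 4·(x + 1) + 9/2·(x + 1)², so s_0'(0) = 10. On the right, s_1'(0) = b, so b = 10.

10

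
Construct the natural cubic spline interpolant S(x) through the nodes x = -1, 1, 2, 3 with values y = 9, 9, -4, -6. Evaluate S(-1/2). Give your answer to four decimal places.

Put σ_i = S'' at the i-th knot. Here h = (2, 1, 1) and Δ = (0, -13, -2), so the interior equations h_(i-1)·σ_(i-1) + 2(h_(i-1)+h_i)·σ_i + h_i·σ_(i+1) = 6(Δ_i − Δ_(i-1)) read
  2·σ_0 + 6·σ_1 + 1·σ_2 = 6(Δ_1 - Δ_0) = -78
  1·σ_1 + 4·σ_2 + 1·σ_3 = 6(Δ_2 - Δ_1) = 66
Natural end conditions: σ_0 = σ_3 = 0.
Solving: σ_0 = 0, σ_1 = -378/23, σ_2 = 474/23, σ_3 = 0.
On [-1, 1], S(x) = 9 + 126/23·(x + 1) + 0·(x + 1)² - 63/46·(x + 1)³.
With (x + 1) = 1/2: S(-1/2) = 4257/368.

11.5679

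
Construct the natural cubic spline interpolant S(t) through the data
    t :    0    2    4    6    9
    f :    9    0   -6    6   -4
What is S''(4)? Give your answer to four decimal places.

8.8662

Let M_i = S''(x_i). Step sizes h_i = 2, 2, 2, 3; slopes of the chords Δ_i = (y_(i+1) - y_i)/h_i = -9/2, -3, 6, -10/3.
  2·M_0 + 8·M_1 + 2·M_2 = 6(Δ_1 - Δ_0) = 9
  2·M_1 + 8·M_2 + 2·M_3 = 6(Δ_2 - Δ_1) = 54
  2·M_2 + 10·M_3 + 3·M_4 = 6(Δ_3 - Δ_2) = -56
Natural end conditions: M_0 = M_4 = 0.
Forward elimination and back-substitution give M_0 = 0, M_1 = -155/142, M_2 = 1259/142, M_3 = -1047/142, M_4 = 0.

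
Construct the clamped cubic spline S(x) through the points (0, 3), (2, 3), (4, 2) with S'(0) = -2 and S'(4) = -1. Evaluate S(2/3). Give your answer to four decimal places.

Write m_i for S''(x_i). With h_i = 2, 2 and divided differences Δ_i = 0, -1/2, the continuity of S' gives the tridiagonal system
  2·m_0 + 8·m_1 + 2·m_2 = 6(Δ_1 - Δ_0) = -3
Clamped end conditions give two more equations: 2h_0·m_0 + h_0·m_1 = 6(Δ_0 - S'(0)) = 12 and h_1·m_1 + 2h_1·m_2 = 6(S'(4) - Δ_1) = -3.
Hence m_0 = 29/8, m_1 = -5/4, m_2 = -1/8.
On [0, 2], S(x) = 3 - 2·x + 29/16·x² - 13/32·x³.
With x = 2/3: S(2/3) = 127/54.

2.3519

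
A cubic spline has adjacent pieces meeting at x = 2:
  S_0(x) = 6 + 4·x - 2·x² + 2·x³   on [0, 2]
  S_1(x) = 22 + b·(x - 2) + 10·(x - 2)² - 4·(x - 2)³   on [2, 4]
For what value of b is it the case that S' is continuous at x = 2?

20

S_0'(x) = 4 - 4·x + 6·x², so S_0'(2) = 20. On the right, S_1'(2) = b, so b = 20.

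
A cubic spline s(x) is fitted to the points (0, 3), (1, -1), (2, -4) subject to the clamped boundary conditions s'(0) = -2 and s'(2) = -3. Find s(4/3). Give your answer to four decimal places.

-2.1481

Put σ_i = s'' at the i-th knot. Here h = (1, 1) and Δ = (-4, -3), so the interior equations h_(i-1)·σ_(i-1) + 2(h_(i-1)+h_i)·σ_i + h_i·σ_(i+1) = 6(Δ_i − Δ_(i-1)) read
  1·σ_0 + 4·σ_1 + 1·σ_2 = 6(Δ_1 - Δ_0) = 6
Clamped end conditions give two more equations: 2h_0·σ_0 + h_0·σ_1 = 6(Δ_0 - s'(0)) = -12 and h_1·σ_1 + 2h_1·σ_2 = 6(s'(2) - Δ_1) = 0.
Solving the tridiagonal system: σ_0 = -8, σ_1 = 4, σ_2 = -2.
On [1, 2], s(x) = -1 - 4·(x - 1) + 2·(x - 1)² - 1·(x - 1)³.
With (x - 1) = 1/3: s(4/3) = -58/27.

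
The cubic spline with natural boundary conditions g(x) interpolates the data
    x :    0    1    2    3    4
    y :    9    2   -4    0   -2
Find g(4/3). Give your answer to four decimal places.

Put σ_i = g'' at the i-th knot. Here h = (1, 1, 1, 1) and Δ = (-7, -6, 4, -2), so the interior equations h_(i-1)·σ_(i-1) + 2(h_(i-1)+h_i)·σ_i + h_i·σ_(i+1) = 6(Δ_i − Δ_(i-1)) read
  1·σ_0 + 4·σ_1 + 1·σ_2 = 6(Δ_1 - Δ_0) = 6
  1·σ_1 + 4·σ_2 + 1·σ_3 = 6(Δ_2 - Δ_1) = 60
  1·σ_2 + 4·σ_3 + 1·σ_4 = 6(Δ_3 - Δ_2) = -36
Natural end conditions: σ_0 = σ_4 = 0.
Solving the tridiagonal system: σ_0 = 0, σ_1 = -93/28, σ_2 = 135/7, σ_3 = -387/28, σ_4 = 0.
On [1, 2], g(x) = 2 - 227/28·(x - 1) - 93/56·(x - 1)² + 211/56·(x - 1)³.
With (x - 1) = 1/3: g(4/3) = -565/756.

-0.7474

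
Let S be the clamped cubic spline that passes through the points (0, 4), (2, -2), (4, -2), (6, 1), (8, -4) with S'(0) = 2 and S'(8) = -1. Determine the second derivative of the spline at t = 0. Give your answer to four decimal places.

With σ_i denoting the second derivative at x_i, h_i = 2, 2, 2, 2, and Δ_i = (y_(i+1) − y_i)/h_i = -3, 0, 3/2, -5/2:
  2·σ_0 + 8·σ_1 + 2·σ_2 = 6(Δ_1 - Δ_0) = 18
  2·σ_1 + 8·σ_2 + 2·σ_3 = 6(Δ_2 - Δ_1) = 9
  2·σ_2 + 8·σ_3 + 2·σ_4 = 6(Δ_3 - Δ_2) = -24
Clamped end conditions give two more equations: 2h_0·σ_0 + h_0·σ_1 = 6(Δ_0 - S'(0)) = -30 and h_3·σ_3 + 2h_3·σ_4 = 6(S'(8) - Δ_3) = 9.
Forward elimination and back-substitution give σ_0 = -543/56, σ_1 = 123/28, σ_2 = 9/8, σ_3 = -123/28, σ_4 = 249/56.

-9.6964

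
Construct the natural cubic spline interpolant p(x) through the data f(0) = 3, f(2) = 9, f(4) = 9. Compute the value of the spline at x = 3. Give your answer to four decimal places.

9.5625

Put m_i = p'' at the i-th knot. Here h = (2, 2) and Δ = (3, 0), so the interior equations h_(i-1)·m_(i-1) + 2(h_(i-1)+h_i)·m_i + h_i·m_(i+1) = 6(Δ_i − Δ_(i-1)) read
  2·m_0 + 8·m_1 + 2·m_2 = 6(Δ_1 - Δ_0) = -18
Natural end conditions: m_0 = m_2 = 0.
Solving: m_0 = 0, m_1 = -9/4, m_2 = 0.
On [2, 4], p(x) = 9 + 3/2·(x - 2) - 9/8·(x - 2)² + 3/16·(x - 2)³.
With (x - 2) = 1: p(3) = 153/16.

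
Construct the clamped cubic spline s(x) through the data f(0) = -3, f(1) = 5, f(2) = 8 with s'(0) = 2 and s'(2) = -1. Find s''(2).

-6

Put σ_i = s'' at the i-th knot. Here h = (1, 1) and Δ = (8, 3), so the interior equations h_(i-1)·σ_(i-1) + 2(h_(i-1)+h_i)·σ_i + h_i·σ_(i+1) = 6(Δ_i − Δ_(i-1)) read
  1·σ_0 + 4·σ_1 + 1·σ_2 = 6(Δ_1 - Δ_0) = -30
Clamped end conditions give two more equations: 2h_0·σ_0 + h_0·σ_1 = 6(Δ_0 - s'(0)) = 36 and h_1·σ_1 + 2h_1·σ_2 = 6(s'(2) - Δ_1) = -24.
Solving the tridiagonal system: σ_0 = 24, σ_1 = -12, σ_2 = -6.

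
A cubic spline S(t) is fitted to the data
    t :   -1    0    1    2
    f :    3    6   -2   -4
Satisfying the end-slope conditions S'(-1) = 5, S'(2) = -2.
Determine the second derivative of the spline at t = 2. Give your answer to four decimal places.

-8.2667

With m_i denoting the second derivative at x_i, h_i = 1, 1, 1, and Δ_i = (y_(i+1) − y_i)/h_i = 3, -8, -2:
  1·m_0 + 4·m_1 + 1·m_2 = 6(Δ_1 - Δ_0) = -66
  1·m_1 + 4·m_2 + 1·m_3 = 6(Δ_2 - Δ_1) = 36
Clamped end conditions give two more equations: 2h_0·m_0 + h_0·m_1 = 6(Δ_0 - S'(-1)) = -12 and h_2·m_2 + 2h_2·m_3 = 6(S'(2) - Δ_2) = 0.
Forward elimination and back-substitution give m_0 = 74/15, m_1 = -328/15, m_2 = 248/15, m_3 = -124/15.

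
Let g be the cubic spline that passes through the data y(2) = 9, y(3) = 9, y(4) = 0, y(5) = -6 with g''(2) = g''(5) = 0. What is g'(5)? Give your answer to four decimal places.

With M_i denoting the second derivative at x_i, h_i = 1, 1, 1, and Δ_i = (y_(i+1) − y_i)/h_i = 0, -9, -6:
  1·M_0 + 4·M_1 + 1·M_2 = 6(Δ_1 - Δ_0) = -54
  1·M_1 + 4·M_2 + 1·M_3 = 6(Δ_2 - Δ_1) = 18
Natural end conditions: M_0 = M_3 = 0.
Hence M_0 = 0, M_1 = -78/5, M_2 = 42/5, M_3 = 0.
On [4, 5], g'(x) = b_2 + 2c_2·(x - 4) + 3d_2·(x - 4)² with b_2 = Δ_2 - h_2(2M_2 + M_3)/6 = -44/5, c_2 = M_2/2 = 21/5, d_2 = (M_3 - M_2)/(6h_2) = -7/5. So g'(5) = -23/5.

-4.6000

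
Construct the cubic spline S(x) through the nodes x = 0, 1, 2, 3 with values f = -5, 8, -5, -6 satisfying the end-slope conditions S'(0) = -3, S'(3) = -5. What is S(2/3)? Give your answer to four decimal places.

3.9235

Put m_i = S'' at the i-th knot. Here h = (1, 1, 1) and Δ = (13, -13, -1), so the interior equations h_(i-1)·m_(i-1) + 2(h_(i-1)+h_i)·m_i + h_i·m_(i+1) = 6(Δ_i − Δ_(i-1)) read
  1·m_0 + 4·m_1 + 1·m_2 = 6(Δ_1 - Δ_0) = -156
  1·m_1 + 4·m_2 + 1·m_3 = 6(Δ_2 - Δ_1) = 72
Clamped end conditions give two more equations: 2h_0·m_0 + h_0·m_1 = 6(Δ_0 - S'(0)) = 96 and h_2·m_2 + 2h_2·m_3 = 6(S'(3) - Δ_2) = -24.
Solving: m_0 = 1252/15, m_1 = -1064/15, m_2 = 664/15, m_3 = -512/15.
On [0, 1], S(x) = -5 - 3·x + 626/15·x² - 386/15·x³.
With x = 2/3: S(2/3) = 1589/405.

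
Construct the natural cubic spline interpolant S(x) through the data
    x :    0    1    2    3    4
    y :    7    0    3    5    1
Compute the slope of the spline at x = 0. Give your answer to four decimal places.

Put M_i = S'' at the i-th knot. Here h = (1, 1, 1, 1) and Δ = (-7, 3, 2, -4), so the interior equations h_(i-1)·M_(i-1) + 2(h_(i-1)+h_i)·M_i + h_i·M_(i+1) = 6(Δ_i − Δ_(i-1)) read
  1·M_0 + 4·M_1 + 1·M_2 = 6(Δ_1 - Δ_0) = 60
  1·M_1 + 4·M_2 + 1·M_3 = 6(Δ_2 - Δ_1) = -6
  1·M_2 + 4·M_3 + 1·M_4 = 6(Δ_3 - Δ_2) = -36
Natural end conditions: M_0 = M_4 = 0.
Solving the tridiagonal system: M_0 = 0, M_1 = 111/7, M_2 = -24/7, M_3 = -57/7, M_4 = 0.
On [0, 1], S'(x) = b_0 + 2c_0·x + 3d_0·x² with b_0 = Δ_0 - h_0(2M_0 + M_1)/6 = -135/14, c_0 = M_0/2 = 0, d_0 = (M_1 - M_0)/(6h_0) = 37/14. So S'(0) = -135/14.

-9.6429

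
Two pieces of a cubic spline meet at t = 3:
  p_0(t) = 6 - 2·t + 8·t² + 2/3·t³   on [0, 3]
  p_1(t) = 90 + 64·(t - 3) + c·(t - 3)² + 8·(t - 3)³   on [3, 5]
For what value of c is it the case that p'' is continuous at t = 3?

14

p_0''(t) = 16 + 4·t, so p_0''(3) = 28. On the right, p_1''(3) = 2c, so c = 14.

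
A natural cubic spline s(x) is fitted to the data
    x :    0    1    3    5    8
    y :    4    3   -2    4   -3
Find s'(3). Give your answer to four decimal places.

0.3974

Let M_i = s''(x_i). Step sizes h_i = 1, 2, 2, 3; slopes of the chords Δ_i = (y_(i+1) - y_i)/h_i = -1, -5/2, 3, -7/3.
  1·M_0 + 6·M_1 + 2·M_2 = 6(Δ_1 - Δ_0) = -9
  2·M_1 + 8·M_2 + 2·M_3 = 6(Δ_2 - Δ_1) = 33
  2·M_2 + 10·M_3 + 3·M_4 = 6(Δ_3 - Δ_2) = -32
Natural end conditions: M_0 = M_4 = 0.
Forward elimination and back-substitution give M_0 = 0, M_1 = -46/13, M_2 = 159/26, M_3 = -115/26, M_4 = 0.
On [3, 5], s'(x) = b_2 + 2c_2·(x - 3) + 3d_2·(x - 3)² with b_2 = Δ_2 - h_2(2M_2 + M_3)/6 = 31/78, c_2 = M_2/2 = 159/52, d_2 = (M_3 - M_2)/(6h_2) = -137/156. So s'(3) = 31/78.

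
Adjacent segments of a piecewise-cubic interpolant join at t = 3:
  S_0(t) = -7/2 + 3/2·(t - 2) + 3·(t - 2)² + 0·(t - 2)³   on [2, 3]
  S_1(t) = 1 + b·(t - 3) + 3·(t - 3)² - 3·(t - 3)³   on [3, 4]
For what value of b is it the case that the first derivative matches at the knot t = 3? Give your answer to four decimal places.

7.5000

S_0'(t) = 3/2 + 6·(t - 2) + 0·(t - 2)², so S_0'(3) = 15/2. On the right, S_1'(3) = b, so b = 15/2.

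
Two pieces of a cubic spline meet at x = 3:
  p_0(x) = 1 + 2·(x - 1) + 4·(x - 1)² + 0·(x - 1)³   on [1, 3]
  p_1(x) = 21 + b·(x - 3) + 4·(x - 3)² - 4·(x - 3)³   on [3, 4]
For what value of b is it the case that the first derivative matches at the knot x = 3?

18

p_0'(x) = 2 + 8·(x - 1) + 0·(x - 1)², so p_0'(3) = 18. On the right, p_1'(3) = b, so b = 18.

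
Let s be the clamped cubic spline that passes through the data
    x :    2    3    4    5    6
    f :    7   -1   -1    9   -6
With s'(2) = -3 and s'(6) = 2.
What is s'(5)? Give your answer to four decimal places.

-7.0714

Put M_i = s'' at the i-th knot. Here h = (1, 1, 1, 1) and Δ = (-8, 0, 10, -15), so the interior equations h_(i-1)·M_(i-1) + 2(h_(i-1)+h_i)·M_i + h_i·M_(i+1) = 6(Δ_i − Δ_(i-1)) read
  1·M_0 + 4·M_1 + 1·M_2 = 6(Δ_1 - Δ_0) = 48
  1·M_1 + 4·M_2 + 1·M_3 = 6(Δ_2 - Δ_1) = 60
  1·M_2 + 4·M_3 + 1·M_4 = 6(Δ_3 - Δ_2) = -150
Clamped end conditions give two more equations: 2h_0·M_0 + h_0·M_1 = 6(Δ_0 - s'(2)) = -30 and h_3·M_3 + 2h_3·M_4 = 6(s'(6) - Δ_3) = 102.
Forward elimination and back-substitution give M_0 = -139/7, M_1 = 68/7, M_2 = 29, M_3 = -460/7, M_4 = 587/7.
On [5, 6], s'(x) = b_3 + 2c_3·(x - 5) + 3d_3·(x - 5)² with b_3 = Δ_3 - h_3(2M_3 + M_4)/6 = -99/14, c_3 = M_3/2 = -230/7, d_3 = (M_4 - M_3)/(6h_3) = 349/14. So s'(5) = -99/14.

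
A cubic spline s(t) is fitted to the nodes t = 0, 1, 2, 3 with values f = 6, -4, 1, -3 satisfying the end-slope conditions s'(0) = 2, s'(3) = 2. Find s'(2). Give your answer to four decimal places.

Write σ_i for s''(x_i). With h_i = 1, 1, 1 and divided differences Δ_i = -10, 5, -4, the continuity of s' gives the tridiagonal system
  1·σ_0 + 4·σ_1 + 1·σ_2 = 6(Δ_1 - Δ_0) = 90
  1·σ_1 + 4·σ_2 + 1·σ_3 = 6(Δ_2 - Δ_1) = -54
Clamped end conditions give two more equations: 2h_0·σ_0 + h_0·σ_1 = 6(Δ_0 - s'(0)) = -72 and h_2·σ_2 + 2h_2·σ_3 = 6(s'(3) - Δ_2) = 36.
Forward elimination and back-substitution give σ_0 = -294/5, σ_1 = 228/5, σ_2 = -168/5, σ_3 = 174/5.
On [2, 3], s'(t) = b_2 + 2c_2·(t - 2) + 3d_2·(t - 2)² with b_2 = Δ_2 - h_2(2σ_2 + σ_3)/6 = 7/5, c_2 = σ_2/2 = -84/5, d_2 = (σ_3 - σ_2)/(6h_2) = 57/5. So s'(2) = 7/5.

1.4000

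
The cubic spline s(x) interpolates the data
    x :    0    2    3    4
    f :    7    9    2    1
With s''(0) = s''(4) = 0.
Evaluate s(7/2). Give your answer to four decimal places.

0.7826

Put M_i = s'' at the i-th knot. Here h = (2, 1, 1) and Δ = (1, -7, -1), so the interior equations h_(i-1)·M_(i-1) + 2(h_(i-1)+h_i)·M_i + h_i·M_(i+1) = 6(Δ_i − Δ_(i-1)) read
  2·M_0 + 6·M_1 + 1·M_2 = 6(Δ_1 - Δ_0) = -48
  1·M_1 + 4·M_2 + 1·M_3 = 6(Δ_2 - Δ_1) = 36
Natural end conditions: M_0 = M_3 = 0.
Forward elimination and back-substitution give M_0 = 0, M_1 = -228/23, M_2 = 264/23, M_3 = 0.
On [3, 4], s(x) = 2 - 111/23·(x - 3) + 132/23·(x - 3)² - 44/23·(x - 3)³.
With (x - 3) = 1/2: s(7/2) = 18/23.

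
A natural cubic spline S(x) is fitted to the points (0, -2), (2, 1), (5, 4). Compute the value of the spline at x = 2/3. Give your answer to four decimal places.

Put M_i = S'' at the i-th knot. Here h = (2, 3) and Δ = (3/2, 1), so the interior equations h_(i-1)·M_(i-1) + 2(h_(i-1)+h_i)·M_i + h_i·M_(i+1) = 6(Δ_i − Δ_(i-1)) read
  2·M_0 + 10·M_1 + 3·M_2 = 6(Δ_1 - Δ_0) = -3
Natural end conditions: M_0 = M_2 = 0.
Forward elimination and back-substitution give M_0 = 0, M_1 = -3/10, M_2 = 0.
On [0, 2], S(x) = -2 + 8/5·x + 0·x² - 1/40·x³.
With x = 2/3: S(2/3) = -127/135.

-0.9407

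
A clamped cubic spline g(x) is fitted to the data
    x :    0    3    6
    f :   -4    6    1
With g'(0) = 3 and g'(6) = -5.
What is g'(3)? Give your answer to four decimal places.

1.7500

Put m_i = g'' at the i-th knot. Here h = (3, 3) and Δ = (10/3, -5/3), so the interior equations h_(i-1)·m_(i-1) + 2(h_(i-1)+h_i)·m_i + h_i·m_(i+1) = 6(Δ_i − Δ_(i-1)) read
  3·m_0 + 12·m_1 + 3·m_2 = 6(Δ_1 - Δ_0) = -30
Clamped end conditions give two more equations: 2h_0·m_0 + h_0·m_1 = 6(Δ_0 - g'(0)) = 2 and h_1·m_1 + 2h_1·m_2 = 6(g'(6) - Δ_1) = -20.
Hence m_0 = 3/2, m_1 = -7/3, m_2 = -13/6.
On [3, 6], g'(x) = b_1 + 2c_1·(x - 3) + 3d_1·(x - 3)² with b_1 = Δ_1 - h_1(2m_1 + m_2)/6 = 7/4, c_1 = m_1/2 = -7/6, d_1 = (m_2 - m_1)/(6h_1) = 1/108. So g'(3) = 7/4.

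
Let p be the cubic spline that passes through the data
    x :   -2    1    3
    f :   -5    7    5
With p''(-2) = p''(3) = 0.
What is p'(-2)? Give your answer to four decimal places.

Put M_i = p'' at the i-th knot. Here h = (3, 2) and Δ = (4, -1), so the interior equations h_(i-1)·M_(i-1) + 2(h_(i-1)+h_i)·M_i + h_i·M_(i+1) = 6(Δ_i − Δ_(i-1)) read
  3·M_0 + 10·M_1 + 2·M_2 = 6(Δ_1 - Δ_0) = -30
Natural end conditions: M_0 = M_2 = 0.
Forward elimination and back-substitution give M_0 = 0, M_1 = -3, M_2 = 0.
On [-2, 1], p'(x) = b_0 + 2c_0·(x + 2) + 3d_0·(x + 2)² with b_0 = Δ_0 - h_0(2M_0 + M_1)/6 = 11/2, c_0 = M_0/2 = 0, d_0 = (M_1 - M_0)/(6h_0) = -1/6. So p'(-2) = 11/2.

5.5000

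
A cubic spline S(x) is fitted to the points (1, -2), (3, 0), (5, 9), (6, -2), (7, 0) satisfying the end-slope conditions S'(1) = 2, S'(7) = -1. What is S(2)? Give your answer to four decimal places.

Let m_i = S''(x_i). Step sizes h_i = 2, 2, 1, 1; slopes of the chords Δ_i = (y_(i+1) - y_i)/h_i = 1, 9/2, -11, 2.
  2·m_0 + 8·m_1 + 2·m_2 = 6(Δ_1 - Δ_0) = 21
  2·m_1 + 6·m_2 + 1·m_3 = 6(Δ_2 - Δ_1) = -93
  1·m_2 + 4·m_3 + 1·m_4 = 6(Δ_3 - Δ_2) = 78
Clamped end conditions give two more equations: 2h_0·m_0 + h_0·m_1 = 6(Δ_0 - S'(1)) = -6 and h_3·m_3 + 2h_3·m_4 = 6(S'(7) - Δ_3) = -18.
Forward elimination and back-substitution give m_0 = -187/28, m_1 = 145/14, m_2 = -97/4, m_3 = 445/14, m_4 = -697/28.
On [1, 3], S(x) = -2 + 2·(x - 1) - 187/56·(x - 1)² + 159/112·(x - 1)³.
With (x - 1) = 1: S(2) = -215/112.

-1.9196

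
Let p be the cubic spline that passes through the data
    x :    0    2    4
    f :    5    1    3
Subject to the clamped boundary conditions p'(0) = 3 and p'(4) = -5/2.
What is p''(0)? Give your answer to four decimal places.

Write m_i for p''(x_i). With h_i = 2, 2 and divided differences Δ_i = -2, 1, the continuity of p' gives the tridiagonal system
  2·m_0 + 8·m_1 + 2·m_2 = 6(Δ_1 - Δ_0) = 18
Clamped end conditions give two more equations: 2h_0·m_0 + h_0·m_1 = 6(Δ_0 - p'(0)) = -30 and h_1·m_1 + 2h_1·m_2 = 6(p'(4) - Δ_1) = -21.
Solving: m_0 = -89/8, m_1 = 29/4, m_2 = -71/8.

-11.1250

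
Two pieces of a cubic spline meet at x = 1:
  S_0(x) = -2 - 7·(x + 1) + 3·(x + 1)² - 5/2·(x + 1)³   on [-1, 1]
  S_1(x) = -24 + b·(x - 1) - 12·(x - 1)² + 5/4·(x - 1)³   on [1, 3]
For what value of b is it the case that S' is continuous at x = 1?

-25

S_0'(x) = -7 + 6·(x + 1) - 15/2·(x + 1)², so S_0'(1) = -25. On the right, S_1'(1) = b, so b = -25.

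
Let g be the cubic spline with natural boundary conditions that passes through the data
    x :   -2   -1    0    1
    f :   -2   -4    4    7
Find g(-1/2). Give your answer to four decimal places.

With m_i denoting the second derivative at x_i, h_i = 1, 1, 1, and Δ_i = (y_(i+1) − y_i)/h_i = -2, 8, 3:
  1·m_0 + 4·m_1 + 1·m_2 = 6(Δ_1 - Δ_0) = 60
  1·m_1 + 4·m_2 + 1·m_3 = 6(Δ_2 - Δ_1) = -30
Natural end conditions: m_0 = m_3 = 0.
Solving the tridiagonal system: m_0 = 0, m_1 = 18, m_2 = -12, m_3 = 0.
On [-1, 0], g(x) = -4 + 4·(x + 1) + 9·(x + 1)² - 5·(x + 1)³.
With (x + 1) = 1/2: g(-1/2) = -3/8.

-0.3750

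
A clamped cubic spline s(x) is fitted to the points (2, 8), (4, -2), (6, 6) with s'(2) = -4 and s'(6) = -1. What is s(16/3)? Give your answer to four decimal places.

4.2963

Write M_i for s''(x_i). With h_i = 2, 2 and divided differences Δ_i = -5, 4, the continuity of s' gives the tridiagonal system
  2·M_0 + 8·M_1 + 2·M_2 = 6(Δ_1 - Δ_0) = 54
Clamped end conditions give two more equations: 2h_0·M_0 + h_0·M_1 = 6(Δ_0 - s'(2)) = -6 and h_1·M_1 + 2h_1·M_2 = 6(s'(6) - Δ_1) = -30.
Forward elimination and back-substitution give M_0 = -15/2, M_1 = 12, M_2 = -27/2.
On [4, 6], s(x) = -2 + 1/2·(x - 4) + 6·(x - 4)² - 17/8·(x - 4)³.
With (x - 4) = 4/3: s(16/3) = 116/27.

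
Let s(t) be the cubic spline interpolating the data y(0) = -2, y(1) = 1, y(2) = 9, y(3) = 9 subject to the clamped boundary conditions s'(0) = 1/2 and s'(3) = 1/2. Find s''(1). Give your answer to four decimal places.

Write M_i for s''(x_i). With h_i = 1, 1, 1 and divided differences Δ_i = 3, 8, 0, the continuity of s' gives the tridiagonal system
  1·M_0 + 4·M_1 + 1·M_2 = 6(Δ_1 - Δ_0) = 30
  1·M_1 + 4·M_2 + 1·M_3 = 6(Δ_2 - Δ_1) = -48
Clamped end conditions give two more equations: 2h_0·M_0 + h_0·M_1 = 6(Δ_0 - s'(0)) = 15 and h_2·M_2 + 2h_2·M_3 = 6(s'(3) - Δ_2) = 3.
Solving: M_0 = 9/5, M_1 = 57/5, M_2 = -87/5, M_3 = 51/5.

11.4000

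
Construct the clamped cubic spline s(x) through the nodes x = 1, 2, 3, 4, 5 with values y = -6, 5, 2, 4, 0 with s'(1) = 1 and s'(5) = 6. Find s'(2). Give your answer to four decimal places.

6.1607

Let M_i = s''(x_i). Step sizes h_i = 1, 1, 1, 1; slopes of the chords Δ_i = (y_(i+1) - y_i)/h_i = 11, -3, 2, -4.
  1·M_0 + 4·M_1 + 1·M_2 = 6(Δ_1 - Δ_0) = -84
  1·M_1 + 4·M_2 + 1·M_3 = 6(Δ_2 - Δ_1) = 30
  1·M_2 + 4·M_3 + 1·M_4 = 6(Δ_3 - Δ_2) = -36
Clamped end conditions give two more equations: 2h_0·M_0 + h_0·M_1 = 6(Δ_0 - s'(1)) = 60 and h_3·M_3 + 2h_3·M_4 = 6(s'(5) - Δ_3) = 60.
Forward elimination and back-substitution give M_0 = 1391/28, M_1 = -551/14, M_2 = 95/4, M_3 = -359/14, M_4 = 1199/28.
On [2, 3], s'(x) = b_1 + 2c_1·(x - 2) + 3d_1·(x - 2)² with b_1 = Δ_1 - h_1(2M_1 + M_2)/6 = 345/56, c_1 = M_1/2 = -551/28, d_1 = (M_2 - M_1)/(6h_1) = 589/56. So s'(2) = 345/56.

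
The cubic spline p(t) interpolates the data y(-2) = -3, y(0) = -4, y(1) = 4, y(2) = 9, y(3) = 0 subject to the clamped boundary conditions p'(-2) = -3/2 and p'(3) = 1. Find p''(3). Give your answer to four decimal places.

46.4878

Write M_i for p''(x_i). With h_i = 2, 1, 1, 1 and divided differences Δ_i = -1/2, 8, 5, -9, the continuity of p' gives the tridiagonal system
  2·M_0 + 6·M_1 + 1·M_2 = 6(Δ_1 - Δ_0) = 51
  1·M_1 + 4·M_2 + 1·M_3 = 6(Δ_2 - Δ_1) = -18
  1·M_2 + 4·M_3 + 1·M_4 = 6(Δ_3 - Δ_2) = -84
Clamped end conditions give two more equations: 2h_0·M_0 + h_0·M_1 = 6(Δ_0 - p'(-2)) = 6 and h_3·M_3 + 2h_3·M_4 = 6(p'(3) - Δ_3) = 60.
Hence M_0 = -259/82, M_1 = 382/41, M_2 = 58/41, M_3 = -1352/41, M_4 = 1906/41.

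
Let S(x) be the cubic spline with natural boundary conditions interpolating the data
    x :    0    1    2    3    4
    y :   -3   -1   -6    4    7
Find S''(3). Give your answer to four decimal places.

-18.4286

Write M_i for S''(x_i). With h_i = 1, 1, 1, 1 and divided differences Δ_i = 2, -5, 10, 3, the continuity of S' gives the tridiagonal system
  1·M_0 + 4·M_1 + 1·M_2 = 6(Δ_1 - Δ_0) = -42
  1·M_1 + 4·M_2 + 1·M_3 = 6(Δ_2 - Δ_1) = 90
  1·M_2 + 4·M_3 + 1·M_4 = 6(Δ_3 - Δ_2) = -42
Natural end conditions: M_0 = M_4 = 0.
Solving the tridiagonal system: M_0 = 0, M_1 = -129/7, M_2 = 222/7, M_3 = -129/7, M_4 = 0.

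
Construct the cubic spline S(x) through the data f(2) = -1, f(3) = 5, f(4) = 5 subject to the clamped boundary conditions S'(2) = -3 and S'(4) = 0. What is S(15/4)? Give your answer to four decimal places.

5.2461

Put σ_i = S'' at the i-th knot. Here h = (1, 1) and Δ = (6, 0), so the interior equations h_(i-1)·σ_(i-1) + 2(h_(i-1)+h_i)·σ_i + h_i·σ_(i+1) = 6(Δ_i − Δ_(i-1)) read
  1·σ_0 + 4·σ_1 + 1·σ_2 = 6(Δ_1 - Δ_0) = -36
Clamped end conditions give two more equations: 2h_0·σ_0 + h_0·σ_1 = 6(Δ_0 - S'(2)) = 54 and h_1·σ_1 + 2h_1·σ_2 = 6(S'(4) - Δ_1) = 0.
Solving: σ_0 = 75/2, σ_1 = -21, σ_2 = 21/2.
On [3, 4], S(x) = 5 + 21/4·(x - 3) - 21/2·(x - 3)² + 21/4·(x - 3)³.
With (x - 3) = 3/4: S(15/4) = 1343/256.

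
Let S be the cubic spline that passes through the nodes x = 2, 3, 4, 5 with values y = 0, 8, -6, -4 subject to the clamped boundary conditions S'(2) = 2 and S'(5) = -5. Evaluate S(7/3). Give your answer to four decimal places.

Put M_i = S'' at the i-th knot. Here h = (1, 1, 1) and Δ = (8, -14, 2), so the interior equations h_(i-1)·M_(i-1) + 2(h_(i-1)+h_i)·M_i + h_i·M_(i+1) = 6(Δ_i − Δ_(i-1)) read
  1·M_0 + 4·M_1 + 1·M_2 = 6(Δ_1 - Δ_0) = -132
  1·M_1 + 4·M_2 + 1·M_3 = 6(Δ_2 - Δ_1) = 96
Clamped end conditions give two more equations: 2h_0·M_0 + h_0·M_1 = 6(Δ_0 - S'(2)) = 36 and h_2·M_2 + 2h_2·M_3 = 6(S'(5) - Δ_2) = -42.
Hence M_0 = 698/15, M_1 = -856/15, M_2 = 746/15, M_3 = -688/15.
On [2, 3], S(x) = 0 + 2·(x - 2) + 349/15·(x - 2)² - 259/15·(x - 2)³.
With (x - 2) = 1/3: S(7/3) = 1058/405.

2.6123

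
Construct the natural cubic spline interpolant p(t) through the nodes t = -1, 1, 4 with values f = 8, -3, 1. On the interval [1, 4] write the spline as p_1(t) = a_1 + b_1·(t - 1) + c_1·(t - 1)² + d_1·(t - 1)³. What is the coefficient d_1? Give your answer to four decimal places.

-0.2278

Let σ_i = p''(x_i). Step sizes h_i = 2, 3; slopes of the chords Δ_i = (y_(i+1) - y_i)/h_i = -11/2, 4/3.
  2·σ_0 + 10·σ_1 + 3·σ_2 = 6(Δ_1 - Δ_0) = 41
Natural end conditions: σ_0 = σ_2 = 0.
Hence σ_0 = 0, σ_1 = 41/10, σ_2 = 0.
On [1, 4], with p_1(t) = a_1 + b_1·(t - 1) + c_1·(t - 1)² + d_1·(t - 1)³: c_1 = σ_1/2 = 41/20, d_1 = (σ_2 - σ_1)/(6h_1) = -41/180, b_1 = Δ_1 - h_1(2σ_1 + σ_2)/6 = -83/30.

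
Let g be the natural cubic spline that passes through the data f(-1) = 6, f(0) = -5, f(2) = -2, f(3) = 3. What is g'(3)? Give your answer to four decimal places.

4.8750

Write m_i for g''(x_i). With h_i = 1, 2, 1 and divided differences Δ_i = -11, 3/2, 5, the continuity of g' gives the tridiagonal system
  1·m_0 + 6·m_1 + 2·m_2 = 6(Δ_1 - Δ_0) = 75
  2·m_1 + 6·m_2 + 1·m_3 = 6(Δ_2 - Δ_1) = 21
Natural end conditions: m_0 = m_3 = 0.
Solving: m_0 = 0, m_1 = 51/4, m_2 = -3/4, m_3 = 0.
On [2, 3], g'(x) = b_2 + 2c_2·(x - 2) + 3d_2·(x - 2)² with b_2 = Δ_2 - h_2(2m_2 + m_3)/6 = 21/4, c_2 = m_2/2 = -3/8, d_2 = (m_3 - m_2)/(6h_2) = 1/8. So g'(3) = 39/8.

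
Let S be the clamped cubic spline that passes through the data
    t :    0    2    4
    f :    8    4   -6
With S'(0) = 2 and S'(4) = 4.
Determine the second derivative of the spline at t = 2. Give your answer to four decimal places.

With σ_i denoting the second derivative at x_i, h_i = 2, 2, and Δ_i = (y_(i+1) − y_i)/h_i = -2, -5:
  2·σ_0 + 8·σ_1 + 2·σ_2 = 6(Δ_1 - Δ_0) = -18
Clamped end conditions give two more equations: 2h_0·σ_0 + h_0·σ_1 = 6(Δ_0 - S'(0)) = -24 and h_1·σ_1 + 2h_1·σ_2 = 6(S'(4) - Δ_1) = 54.
Solving: σ_0 = -13/4, σ_1 = -11/2, σ_2 = 65/4.

-5.5000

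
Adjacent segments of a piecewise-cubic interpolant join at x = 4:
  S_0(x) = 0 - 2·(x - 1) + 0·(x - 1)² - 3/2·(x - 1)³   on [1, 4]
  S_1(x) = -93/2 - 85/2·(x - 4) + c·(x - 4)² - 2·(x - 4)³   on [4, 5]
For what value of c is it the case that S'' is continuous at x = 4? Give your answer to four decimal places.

S_0''(x) = 0 - 9·(x - 1), so S_0''(4) = -27. On the right, S_1''(4) = 2c, so c = -27/2.

-13.5000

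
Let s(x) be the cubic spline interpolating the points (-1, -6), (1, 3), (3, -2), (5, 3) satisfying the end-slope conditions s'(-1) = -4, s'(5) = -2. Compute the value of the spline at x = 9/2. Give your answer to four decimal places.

2.7688

Put M_i = s'' at the i-th knot. Here h = (2, 2, 2) and Δ = (9/2, -5/2, 5/2), so the interior equations h_(i-1)·M_(i-1) + 2(h_(i-1)+h_i)·M_i + h_i·M_(i+1) = 6(Δ_i − Δ_(i-1)) read
  2·M_0 + 8·M_1 + 2·M_2 = 6(Δ_1 - Δ_0) = -42
  2·M_1 + 8·M_2 + 2·M_3 = 6(Δ_2 - Δ_1) = 30
Clamped end conditions give two more equations: 2h_0·M_0 + h_0·M_1 = 6(Δ_0 - s'(-1)) = 51 and h_2·M_2 + 2h_2·M_3 = 6(s'(5) - Δ_2) = -27.
Forward elimination and back-substitution give M_0 = 569/30, M_1 = -373/30, M_2 = 293/30, M_3 = -349/30.
On [3, 5], s(x) = -2 - 2/15·(x - 3) + 293/60·(x - 3)² - 107/60·(x - 3)³.
With (x - 3) = 3/2: s(9/2) = 443/160.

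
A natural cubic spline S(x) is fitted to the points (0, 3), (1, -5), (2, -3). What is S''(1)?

Let σ_i = S''(x_i). Step sizes h_i = 1, 1; slopes of the chords Δ_i = (y_(i+1) - y_i)/h_i = -8, 2.
  1·σ_0 + 4·σ_1 + 1·σ_2 = 6(Δ_1 - Δ_0) = 60
Natural end conditions: σ_0 = σ_2 = 0.
Solving the tridiagonal system: σ_0 = 0, σ_1 = 15, σ_2 = 0.

15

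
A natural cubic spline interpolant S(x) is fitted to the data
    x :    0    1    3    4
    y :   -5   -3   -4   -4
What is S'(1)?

1

Write M_i for S''(x_i). With h_i = 1, 2, 1 and divided differences Δ_i = 2, -1/2, 0, the continuity of S' gives the tridiagonal system
  1·M_0 + 6·M_1 + 2·M_2 = 6(Δ_1 - Δ_0) = -15
  2·M_1 + 6·M_2 + 1·M_3 = 6(Δ_2 - Δ_1) = 3
Natural end conditions: M_0 = M_3 = 0.
Solving the tridiagonal system: M_0 = 0, M_1 = -3, M_2 = 3/2, M_3 = 0.
On [1, 3], S'(x) = b_1 + 2c_1·(x - 1) + 3d_1·(x - 1)² with b_1 = Δ_1 - h_1(2M_1 + M_2)/6 = 1, c_1 = M_1/2 = -3/2, d_1 = (M_2 - M_1)/(6h_1) = 3/8. So S'(1) = 1.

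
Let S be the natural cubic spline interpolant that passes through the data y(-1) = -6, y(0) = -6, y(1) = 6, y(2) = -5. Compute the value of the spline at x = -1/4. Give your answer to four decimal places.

-7.5531

Write σ_i for S''(x_i). With h_i = 1, 1, 1 and divided differences Δ_i = 0, 12, -11, the continuity of S' gives the tridiagonal system
  1·σ_0 + 4·σ_1 + 1·σ_2 = 6(Δ_1 - Δ_0) = 72
  1·σ_1 + 4·σ_2 + 1·σ_3 = 6(Δ_2 - Δ_1) = -138
Natural end conditions: σ_0 = σ_3 = 0.
Forward elimination and back-substitution give σ_0 = 0, σ_1 = 142/5, σ_2 = -208/5, σ_3 = 0.
On [-1, 0], S(x) = -6 - 71/15·(x + 1) + 0·(x + 1)² + 71/15·(x + 1)³.
With (x + 1) = 3/4: S(-1/4) = -2417/320.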